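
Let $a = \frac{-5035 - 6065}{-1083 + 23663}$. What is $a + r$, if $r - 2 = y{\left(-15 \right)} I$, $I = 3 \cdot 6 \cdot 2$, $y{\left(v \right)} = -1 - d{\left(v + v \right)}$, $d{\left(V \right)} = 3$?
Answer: $- \frac{160873}{1129} \approx -142.49$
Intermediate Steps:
$y{\left(v \right)} = -4$ ($y{\left(v \right)} = -1 - 3 = -4$)
$I = 36$ ($I = 18 \cdot 2 = 36$)
$a = - \frac{555}{1129}$ ($a = - \frac{11100}{22580} = \left(-11100\right) \frac{1}{22580} = - \frac{555}{1129} \approx -0.49159$)
$r = -142$ ($r = 2 - 144 = -142$)
$a + r = - \frac{555}{1129} - 142 = - \frac{160873}{1129}$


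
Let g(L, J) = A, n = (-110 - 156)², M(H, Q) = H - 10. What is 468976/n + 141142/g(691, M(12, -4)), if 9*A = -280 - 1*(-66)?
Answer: -11222428663/1892723 ≈ -5929.3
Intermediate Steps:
M(H, Q) = -10 + H
A = -214/9 (A = (-280 - 1*(-66))/9 = (-280 + 66)/9 = (⅑)*(-214) = -214/9 ≈ -23.778)
n = 70756 (n = (-266)² = 70756)
g(L, J) = -214/9
468976/n + 141142/g(691, M(12, -4)) = 468976/70756 + 141142/(-214/9) = 468976*(1/70756) + 141142*(-9/214) = 117244/17689 - 635139/107 = -11222428663/1892723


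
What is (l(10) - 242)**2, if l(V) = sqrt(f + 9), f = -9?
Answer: 58564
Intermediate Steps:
l(V) = 0 (l(V) = sqrt(-9 + 9) = sqrt(0) = 0)
(l(10) - 242)**2 = (0 - 242)**2 = (-242)**2 = 58564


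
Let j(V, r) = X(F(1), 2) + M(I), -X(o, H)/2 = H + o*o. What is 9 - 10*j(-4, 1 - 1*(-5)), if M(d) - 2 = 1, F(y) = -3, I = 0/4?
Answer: 199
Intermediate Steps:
I = 0 (I = 0*(¼) = 0)
X(o, H) = -2*H - 2*o² (X(o, H) = -2*(H + o*o) = -2*(H + o²) = -2*H - 2*o²)
M(d) = 3 (M(d) = 2 + 1 = 3)
j(V, r) = -19 (j(V, r) = (-2*2 - 2*(-3)²) + 3 = (-4 - 2*9) + 3 = (-4 - 18) + 3 = -22 + 3 = -19)
9 - 10*j(-4, 1 - 1*(-5)) = 9 - 10*(-19) = 9 + 190 = 199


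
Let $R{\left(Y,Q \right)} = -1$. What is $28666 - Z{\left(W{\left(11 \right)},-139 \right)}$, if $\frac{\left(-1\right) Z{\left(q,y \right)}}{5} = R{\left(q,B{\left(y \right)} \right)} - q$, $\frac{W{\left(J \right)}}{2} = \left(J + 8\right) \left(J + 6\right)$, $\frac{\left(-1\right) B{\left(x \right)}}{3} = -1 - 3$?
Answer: $25431$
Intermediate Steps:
$B{\left(x \right)} = 12$ ($B{\left(x \right)} = - 3 \left(-1 - 3\right) = \left(-3\right) \left(-4\right) = 12$)
$W{\left(J \right)} = 2 \left(6 + J\right) \left(8 + J\right)$ ($W{\left(J \right)} = 2 \left(J + 8\right) \left(J + 6\right) = 2 \left(8 + J\right) \left(6 + J\right) = 2 \left(6 + J\right) \left(8 + J\right)$)
$Z{\left(q,y \right)} = 5 + 5 q$ ($Z{\left(q,y \right)} = - 5 \left(-1 - q\right) = 5 + 5 q$)
$28666 - Z{\left(W{\left(11 \right)},-139 \right)} = 28666 - \left(5 + 5 \left(96 + 2 \cdot 11^{2} + 28 \cdot 11\right)\right) = 28666 - \left(5 + 5 \left(96 + 2 \cdot 121 + 308\right)\right) = 28666 - \left(5 + 5 \left(96 + 242 + 308\right)\right) = 28666 - \left(5 + 5 \cdot 646\right) = 28666 - \left(5 + 3230\right) = 28666 - 3235 = 25431$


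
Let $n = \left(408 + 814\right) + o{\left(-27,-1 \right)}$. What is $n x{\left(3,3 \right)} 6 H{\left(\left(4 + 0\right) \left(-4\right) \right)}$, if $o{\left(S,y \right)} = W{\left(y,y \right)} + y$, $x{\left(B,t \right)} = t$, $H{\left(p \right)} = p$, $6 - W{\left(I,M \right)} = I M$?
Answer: $-353088$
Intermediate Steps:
$W{\left(I,M \right)} = 6 - I M$
$o{\left(S,y \right)} = 6 + y - y^{2}$ ($o{\left(S,y \right)} = \left(6 - y y\right) + y = \left(6 - y^{2}\right) + y = 6 + y - y^{2}$)
$n = 1226$ ($n = \left(408 + 814\right) - -4 = 1222 - -4 = 1222 + 4 = 1226$)
$n x{\left(3,3 \right)} 6 H{\left(\left(4 + 0\right) \left(-4\right) \right)} = 1226 \cdot 3 \cdot 6 \left(4 + 0\right) \left(-4\right) = 1226 \cdot 18 \cdot 4 \left(-4\right) = 1226 \cdot 18 \left(-16\right) = 1226 \left(-288\right) = -353088$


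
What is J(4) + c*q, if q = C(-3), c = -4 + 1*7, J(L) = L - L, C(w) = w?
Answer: -9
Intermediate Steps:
J(L) = 0
c = 3 (c = -4 + 7 = 3)
q = -3
J(4) + c*q = 0 + 3*(-3) = 0 - 9 = -9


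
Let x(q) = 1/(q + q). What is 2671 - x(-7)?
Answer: 37395/14 ≈ 2671.1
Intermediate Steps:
x(q) = 1/(2*q)
2671 - x(-7) = 2671 - 1/(2*(-7)) = 2671 - (-1)/(2*7) = 2671 - 1*(-1/14) = 2671 + 1/14 = 37395/14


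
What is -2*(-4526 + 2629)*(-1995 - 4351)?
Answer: -24076724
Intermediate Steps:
-2*(-4526 + 2629)*(-1995 - 4351) = -(-3794)*(-6346) = -2*12038362 = -24076724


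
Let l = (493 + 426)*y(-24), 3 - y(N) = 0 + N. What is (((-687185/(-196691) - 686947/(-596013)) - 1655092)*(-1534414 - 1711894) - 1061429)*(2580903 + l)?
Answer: 49735205550868653648742529700/3552436151 ≈ 1.4000e+19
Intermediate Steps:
y(N) = 3 - N (y(N) = 3 - (0 + N) = 3 - N)
l = 24813 (l = (493 + 426)*(3 - 1*(-24)) = 919*(3 + 24) = 919*27 = 24813)
(((-687185/(-196691) - 686947/(-596013)) - 1655092)*(-1534414 - 1711894) - 1061429)*(2580903 + l) = (((-687185/(-196691) - 686947/(-596013)) - 1655092)*(-1534414 - 1711894) - 1061429)*(2580903 + 24813) = (((-687185*(-1/196691) - 686947*(-1/596013)) - 1655092)*(-3246308) - 1061429)*2605716 = (((687185/196691 + 686947/596013) - 1655092)*(-3246308) - 1061429)*2605716 = ((49517044162/10657308453 - 1655092)*(-3246308) - 1061429)*2605716 = (-17638776445048514/10657308453*(-3246308) - 1061429)*2605716 = (57260901083772551386312/10657308453 - 1061429)*2605716 = (57260889771796297426975/10657308453)*2605716 = 49735205550868653648742529700/3552436151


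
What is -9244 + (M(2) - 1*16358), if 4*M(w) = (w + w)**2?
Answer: -25598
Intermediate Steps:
M(w) = w**2 (M(w) = (w + w)**2/4 = (2*w)**2/4 = (4*w**2)/4 = w**2)
-9244 + (M(2) - 1*16358) = -9244 + (2**2 - 1*16358) = -9244 + (4 - 16358) = -9244 - 16354 = -25598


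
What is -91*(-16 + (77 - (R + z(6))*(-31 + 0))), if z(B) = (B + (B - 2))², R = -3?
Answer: -279188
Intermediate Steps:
z(B) = (-2 + 2*B)² (z(B) = (B + (-2 + B))² = (-2 + 2*B)²)
-91*(-16 + (77 - (R + z(6))*(-31 + 0))) = -91*(-16 + (77 - (-3 + 4*(-1 + 6)²)*(-31 + 0))) = -91*(-16 + (77 - (-3 + 4*5²)*(-31))) = -91*(-16 + (77 - (-3 + 4*25)*(-31))) = -91*(-16 + (77 - (-3 + 100)*(-31))) = -91*(-16 + (77 - 97*(-31))) = -91*(-16 + (77 - 1*(-3007))) = -91*(-16 + (77 + 3007)) = -91*(-16 + 3084) = -91*3068 = -279188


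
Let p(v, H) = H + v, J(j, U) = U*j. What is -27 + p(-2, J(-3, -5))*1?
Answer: -14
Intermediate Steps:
-27 + p(-2, J(-3, -5))*1 = -27 + (-5*(-3) - 2)*1 = -27 + (15 - 2)*1 = -27 + 13*1 = -27 + 13 = -14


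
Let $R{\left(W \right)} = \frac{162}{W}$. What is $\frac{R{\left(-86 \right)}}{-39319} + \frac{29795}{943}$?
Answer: $\frac{1228658278}{38886491} \approx 31.596$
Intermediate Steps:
$\frac{R{\left(-86 \right)}}{-39319} + \frac{29795}{943} = \frac{162 \frac{1}{-86}}{-39319} + \frac{29795}{943} = 162 \left(- \frac{1}{86}\right) \left(- \frac{1}{39319}\right) + 29795 \cdot \frac{1}{943} = \left(- \frac{81}{43}\right) \left(- \frac{1}{39319}\right) + \frac{29795}{943} = \frac{81}{1690717} + \frac{29795}{943} = \frac{1228658278}{38886491}$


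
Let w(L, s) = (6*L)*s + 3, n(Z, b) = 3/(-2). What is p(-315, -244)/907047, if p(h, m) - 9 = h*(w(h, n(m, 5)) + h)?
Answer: -88304/100783 ≈ -0.87618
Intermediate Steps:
n(Z, b) = -3/2 (n(Z, b) = 3*(-½) = -3/2)
w(L, s) = 3 + 6*L*s (w(L, s) = 6*L*s + 3 = 3 + 6*L*s)
p(h, m) = 9 + h*(3 - 8*h) (p(h, m) = 9 + h*((3 + 6*h*(-3/2)) + h) = 9 + h*((3 - 9*h) + h) = 9 + h*(3 - 8*h))
p(-315, -244)/907047 = (9 - 8*(-315)² + 3*(-315))/907047 = (9 - 8*99225 - 945)*(1/907047) = (9 - 793800 - 945)*(1/907047) = -794736*1/907047 = -88304/100783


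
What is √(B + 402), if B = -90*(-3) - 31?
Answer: √641 ≈ 25.318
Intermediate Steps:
B = 239 (B = -18*(-15) - 31 = 270 - 31 = 239)
√(B + 402) = √(239 + 402) = √641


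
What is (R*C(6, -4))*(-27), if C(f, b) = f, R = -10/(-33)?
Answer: -540/11 ≈ -49.091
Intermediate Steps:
R = 10/33 (R = -10*(-1/33) = 10/33 ≈ 0.30303)
(R*C(6, -4))*(-27) = ((10/33)*6)*(-27) = (20/11)*(-27) = -540/11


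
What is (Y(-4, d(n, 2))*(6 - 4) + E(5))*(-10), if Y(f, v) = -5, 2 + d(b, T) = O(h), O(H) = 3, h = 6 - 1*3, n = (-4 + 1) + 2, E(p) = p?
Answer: 50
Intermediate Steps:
n = -1 (n = -3 + 2 = -1)
h = 3 (h = 6 - 3 = 3)
d(b, T) = 1 (d(b, T) = -2 + 3 = 1)
(Y(-4, d(n, 2))*(6 - 4) + E(5))*(-10) = (-5*(6 - 4) + 5)*(-10) = (-5*2 + 5)*(-10) = (-10 + 5)*(-10) = -5*(-10) = 50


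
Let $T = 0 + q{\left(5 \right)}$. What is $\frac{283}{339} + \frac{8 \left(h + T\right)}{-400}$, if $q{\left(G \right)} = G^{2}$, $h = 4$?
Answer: $\frac{4319}{16950} \approx 0.25481$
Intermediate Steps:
$T = 25$ ($T = 0 + 5^{2} = 0 + 25 = 25$)
$\frac{283}{339} + \frac{8 \left(h + T\right)}{-400} = \frac{283}{339} + \frac{8 \left(4 + 25\right)}{-400} = 283 \cdot \frac{1}{339} + 8 \cdot 29 \left(- \frac{1}{400}\right) = \frac{283}{339} + 232 \left(- \frac{1}{400}\right) = \frac{283}{339} - \frac{29}{50} = \frac{4319}{16950}$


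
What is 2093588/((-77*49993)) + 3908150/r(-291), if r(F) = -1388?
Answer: -1074798350521/381646562 ≈ -2816.2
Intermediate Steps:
2093588/((-77*49993)) + 3908150/r(-291) = 2093588/((-77*49993)) + 3908150/(-1388) = 2093588/(-3849461) + 3908150*(-1/1388) = 2093588*(-1/3849461) - 1954075/694 = -299084/549923 - 1954075/694 = -1074798350521/381646562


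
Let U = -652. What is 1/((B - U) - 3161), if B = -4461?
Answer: -1/6970 ≈ -0.00014347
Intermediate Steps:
1/((B - U) - 3161) = 1/((-4461 - 1*(-652)) - 3161) = 1/((-4461 + 652) - 3161) = 1/(-3809 - 3161) = 1/(-6970) = -1/6970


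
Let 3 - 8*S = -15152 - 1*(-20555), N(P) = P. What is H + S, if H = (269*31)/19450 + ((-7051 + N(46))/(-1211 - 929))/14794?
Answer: -41538105486751/61577066200 ≈ -674.57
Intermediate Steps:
S = -675 (S = 3/8 - (-15152 - 1*(-20555))/8 = 3/8 - (-15152 + 20555)/8 = 3/8 - ⅛*5403 = 3/8 - 5403/8 = -675)
H = 26414198249/61577066200 (H = (269*31)/19450 + ((-7051 + 46)/(-1211 - 929))/14794 = 8339*(1/19450) - 7005/(-2140)*(1/14794) = 8339/19450 - 7005*(-1/2140)*(1/14794) = 8339/19450 + (1401/428)*(1/14794) = 8339/19450 + 1401/6331832 = 26414198249/61577066200 ≈ 0.42896)
H + S = 26414198249/61577066200 - 675 = -41538105486751/61577066200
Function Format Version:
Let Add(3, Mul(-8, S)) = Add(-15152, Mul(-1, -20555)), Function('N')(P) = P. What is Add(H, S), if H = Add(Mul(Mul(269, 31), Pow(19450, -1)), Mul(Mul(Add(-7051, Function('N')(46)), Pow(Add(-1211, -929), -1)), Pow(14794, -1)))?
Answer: Rational(-41538105486751, 61577066200) ≈ -674.57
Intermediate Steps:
S = -675 (S = Add(Rational(3, 8), Mul(Rational(-1, 8), Add(-15152, Mul(-1, -20555)))) = Add(Rational(3, 8), Mul(Rational(-1, 8), Add(-15152, 20555))) = Add(Rational(3, 8), Mul(Rational(-1, 8), 5403)) = Add(Rational(3, 8), Rational(-5403, 8)) = -675)
H = Rational(26414198249, 61577066200) (H = Add(Mul(Mul(269, 31), Pow(19450, -1)), Mul(Mul(Add(-7051, 46), Pow(Add(-1211, -929), -1)), Pow(14794, -1))) = Add(Mul(8339, Rational(1, 19450)), Mul(Mul(-7005, Pow(-2140, -1)), Rational(1, 14794))) = Add(Rational(8339, 19450), Mul(Mul(-7005, Rational(-1, 2140)), Rational(1, 14794))) = Add(Rational(8339, 19450), Mul(Rational(1401, 428), Rational(1, 14794))) = Add(Rational(8339, 19450), Rational(1401, 6331832)) = Rational(26414198249, 61577066200) ≈ 0.42896)
Add(H, S) = Add(Rational(26414198249, 61577066200), -675) = Rational(-41538105486751, 61577066200)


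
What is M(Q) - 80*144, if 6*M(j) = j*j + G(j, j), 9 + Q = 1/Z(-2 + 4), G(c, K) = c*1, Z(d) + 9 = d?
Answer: -563872/49 ≈ -11508.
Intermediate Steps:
Z(d) = -9 + d
G(c, K) = c
Q = -64/7 (Q = -9 + 1/(-9 + (-2 + 4)) = -9 + 1/(-9 + 2) = -9 + 1/(-7) = -9 - ⅐ = -64/7 ≈ -9.1429)
M(j) = j/6 + j²/6 (M(j) = (j*j + j)/6 = (j² + j)/6 = (j + j²)/6 = j/6 + j²/6)
M(Q) - 80*144 = (⅙)*(-64/7)*(1 - 64/7) - 80*144 = (⅙)*(-64/7)*(-57/7) - 11520 = 608/49 - 11520 = -563872/49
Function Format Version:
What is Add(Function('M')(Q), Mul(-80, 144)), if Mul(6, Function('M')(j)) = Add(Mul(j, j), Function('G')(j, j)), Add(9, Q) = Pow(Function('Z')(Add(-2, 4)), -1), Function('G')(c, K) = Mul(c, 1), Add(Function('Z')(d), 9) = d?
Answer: Rational(-563872, 49) ≈ -11508.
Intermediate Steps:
Function('Z')(d) = Add(-9, d)
Function('G')(c, K) = c
Q = Rational(-64, 7) (Q = Add(-9, Pow(Add(-9, Add(-2, 4)), -1)) = Add(-9, Pow(Add(-9, 2), -1)) = Add(-9, Pow(-7, -1)) = Add(-9, Rational(-1, 7)) = Rational(-64, 7) ≈ -9.1429)
Function('M')(j) = Add(Mul(Rational(1, 6), j), Mul(Rational(1, 6), Pow(j, 2))) (Function('M')(j) = Mul(Rational(1, 6), Add(Mul(j, j), j)) = Mul(Rational(1, 6), Add(Pow(j, 2), j)) = Mul(Rational(1, 6), Add(j, Pow(j, 2))) = Add(Mul(Rational(1, 6), j), Mul(Rational(1, 6), Pow(j, 2))))
Add(Function('M')(Q), Mul(-80, 144)) = Add(Mul(Rational(1, 6), Rational(-64, 7), Add(1, Rational(-64, 7))), Mul(-80, 144)) = Add(Mul(Rational(1, 6), Rational(-64, 7), Rational(-57, 7)), -11520) = Add(Rational(608, 49), -11520) = Rational(-563872, 49)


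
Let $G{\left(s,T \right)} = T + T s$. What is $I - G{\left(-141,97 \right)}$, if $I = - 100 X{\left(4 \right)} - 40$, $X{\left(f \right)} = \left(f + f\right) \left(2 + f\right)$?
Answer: $8740$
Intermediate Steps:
$X{\left(f \right)} = 2 f \left(2 + f\right)$
$I = -4840$ ($I = - 100 \cdot 2 \cdot 4 \left(2 + 4\right) - 40 = - 100 \cdot 2 \cdot 4 \cdot 6 - 40 = \left(-100\right) 48 - 40 = -4800 - 40 = -4840$)
$I - G{\left(-141,97 \right)} = -4840 - 97 \left(1 - 141\right) = -4840 - 97 \left(-140\right) = -4840 - -13580 = -4840 + 13580 = 8740$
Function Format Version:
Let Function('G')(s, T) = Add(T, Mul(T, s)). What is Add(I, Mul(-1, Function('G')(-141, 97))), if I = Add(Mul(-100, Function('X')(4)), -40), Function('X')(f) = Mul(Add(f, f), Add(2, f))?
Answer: 8740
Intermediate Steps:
Function('X')(f) = Mul(2, f, Add(2, f)) (Function('X')(f) = Mul(Mul(2, f), Add(2, f)) = Mul(2, f, Add(2, f)))
I = -4840 (I = Add(Mul(-100, Mul(2, 4, Add(2, 4))), -40) = Add(Mul(-100, Mul(2, 4, 6)), -40) = Add(Mul(-100, 48), -40) = Add(-4800, -40) = -4840)
Add(I, Mul(-1, Function('G')(-141, 97))) = Add(-4840, Mul(-1, Mul(97, Add(1, -141)))) = Add(-4840, Mul(-1, Mul(97, -140))) = Add(-4840, Mul(-1, -13580)) = Add(-4840, 13580) = 8740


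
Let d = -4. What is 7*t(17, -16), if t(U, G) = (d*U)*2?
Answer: -952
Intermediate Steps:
t(U, G) = -8*U (t(U, G) = -4*U*2 = -8*U)
7*t(17, -16) = 7*(-8*17) = 7*(-136) = -952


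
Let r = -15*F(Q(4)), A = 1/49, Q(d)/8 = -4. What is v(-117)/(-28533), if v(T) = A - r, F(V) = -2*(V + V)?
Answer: -94081/1398117 ≈ -0.067291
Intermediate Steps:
Q(d) = -32 (Q(d) = 8*(-4) = -32)
F(V) = -4*V
A = 1/49 ≈ 0.020408
r = -1920 (r = -(-60)*(-32) = -15*128 = -1920)
v(T) = 94081/49 (v(T) = 1/49 - 1*(-1920) = 1/49 + 1920 = 94081/49)
v(-117)/(-28533) = (94081/49)/(-28533) = (94081/49)*(-1/28533) = -94081/1398117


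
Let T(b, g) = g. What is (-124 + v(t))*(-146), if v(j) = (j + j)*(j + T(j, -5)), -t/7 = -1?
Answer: 14016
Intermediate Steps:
t = 7 (t = -7*(-1) = 7)
v(j) = 2*j*(-5 + j) (v(j) = (j + j)*(j - 5) = (2*j)*(-5 + j) = 2*j*(-5 + j))
(-124 + v(t))*(-146) = (-124 + 2*7*(-5 + 7))*(-146) = (-124 + 2*7*2)*(-146) = (-124 + 28)*(-146) = -96*(-146) = 14016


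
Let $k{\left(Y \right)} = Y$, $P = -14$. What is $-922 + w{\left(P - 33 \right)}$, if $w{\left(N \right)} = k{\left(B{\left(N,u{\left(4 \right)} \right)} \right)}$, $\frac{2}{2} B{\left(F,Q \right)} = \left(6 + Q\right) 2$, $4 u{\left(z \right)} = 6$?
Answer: $-907$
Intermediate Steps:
$u{\left(z \right)} = \frac{3}{2}$ ($u{\left(z \right)} = \frac{1}{4} \cdot 6 = \frac{3}{2}$)
$B{\left(F,Q \right)} = 12 + 2 Q$ ($B{\left(F,Q \right)} = \left(6 + Q\right) 2 = 12 + 2 Q$)
$w{\left(N \right)} = 15$ ($w{\left(N \right)} = 12 + 2 \cdot \frac{3}{2} = 12 + 3 = 15$)
$-922 + w{\left(P - 33 \right)} = -922 + 15 = -907$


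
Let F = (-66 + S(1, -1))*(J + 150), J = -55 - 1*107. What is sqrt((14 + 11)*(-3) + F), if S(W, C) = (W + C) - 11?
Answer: sqrt(849) ≈ 29.138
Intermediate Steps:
J = -162 (J = -55 - 107 = -162)
S(W, C) = -11 + C + W (S(W, C) = (C + W) - 11 = -11 + C + W)
F = 924 (F = (-66 + (-11 - 1 + 1))*(-162 + 150) = (-66 - 11)*(-12) = -77*(-12) = 924)
sqrt((14 + 11)*(-3) + F) = sqrt((14 + 11)*(-3) + 924) = sqrt(25*(-3) + 924) = sqrt(-75 + 924) = sqrt(849)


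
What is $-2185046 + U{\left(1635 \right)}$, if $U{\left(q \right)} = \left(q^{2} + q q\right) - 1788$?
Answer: $3159616$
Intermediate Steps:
$U{\left(q \right)} = -1788 + 2 q^{2}$ ($U{\left(q \right)} = \left(q^{2} + q^{2}\right) - 1788 = 2 q^{2} - 1788 = -1788 + 2 q^{2}$)
$-2185046 + U{\left(1635 \right)} = -2185046 - \left(1788 - 2 \cdot 1635^{2}\right) = -2185046 + \left(-1788 + 2 \cdot 2673225\right) = -2185046 + \left(-1788 + 5346450\right) = -2185046 + 5344662 = 3159616$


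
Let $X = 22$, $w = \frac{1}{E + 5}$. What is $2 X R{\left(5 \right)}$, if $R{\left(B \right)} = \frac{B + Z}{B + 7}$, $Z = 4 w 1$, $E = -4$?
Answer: $33$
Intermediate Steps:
$w = 1$ ($w = \frac{1}{-4 + 5} = 1^{-1} = 1$)
$Z = 4$ ($Z = 4 \cdot 1 \cdot 1 = 4 \cdot 1 = 4$)
$R{\left(B \right)} = \frac{4 + B}{7 + B}$ ($R{\left(B \right)} = \frac{B + 4}{B + 7} = \frac{4 + B}{7 + B}$)
$2 X R{\left(5 \right)} = 2 \cdot 22 \frac{4 + 5}{7 + 5} = 44 \cdot \frac{1}{12} \cdot 9 = 44 \cdot \frac{3}{4} = 33$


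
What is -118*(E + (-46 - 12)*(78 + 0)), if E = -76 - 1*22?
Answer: 545396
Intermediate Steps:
E = -98 (E = -76 - 22 = -98)
-118*(E + (-46 - 12)*(78 + 0)) = -118*(-98 + (-46 - 12)*(78 + 0)) = -118*(-98 - 58*78) = -118*(-98 - 4524) = -118*(-4622) = 545396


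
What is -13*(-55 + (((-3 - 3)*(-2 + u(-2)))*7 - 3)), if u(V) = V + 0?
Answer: -1430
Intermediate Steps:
u(V) = V
-13*(-55 + (((-3 - 3)*(-2 + u(-2)))*7 - 3)) = -13*(-55 + (((-3 - 3)*(-2 - 2))*7 - 3)) = -13*(-55 + (-6*(-4)*7 - 3)) = -13*(-55 + (24*7 - 3)) = -13*(-55 + (168 - 3)) = -13*(-55 + 165) = -13*110 = -1430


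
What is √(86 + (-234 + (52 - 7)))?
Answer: I*√103 ≈ 10.149*I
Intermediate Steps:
√(86 + (-234 + (52 - 7))) = √(86 + (-234 + 45)) = √(86 - 189) = √(-103) = I*√103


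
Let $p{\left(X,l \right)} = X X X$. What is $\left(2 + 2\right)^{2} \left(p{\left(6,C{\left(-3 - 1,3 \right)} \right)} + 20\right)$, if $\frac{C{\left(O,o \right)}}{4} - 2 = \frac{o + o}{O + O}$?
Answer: $3776$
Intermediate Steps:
$C{\left(O,o \right)} = 8 + \frac{4 o}{O}$ ($C{\left(O,o \right)} = 8 + 4 \frac{o + o}{O + O} = 8 + 4 \frac{2 o}{2 O} = 8 + 4 \cdot 2 o \frac{1}{2 O} = 8 + 4 \frac{o}{O} = 8 + \frac{4 o}{O}$)
$p{\left(X,l \right)} = X^{3}$ ($p{\left(X,l \right)} = X^{2} X = X^{3}$)
$\left(2 + 2\right)^{2} \left(p{\left(6,C{\left(-3 - 1,3 \right)} \right)} + 20\right) = \left(2 + 2\right)^{2} \left(6^{3} + 20\right) = 4^{2} \left(216 + 20\right) = 16 \cdot 236 = 3776$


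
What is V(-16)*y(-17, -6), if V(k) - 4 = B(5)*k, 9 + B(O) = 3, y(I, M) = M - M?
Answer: 0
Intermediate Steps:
y(I, M) = 0
B(O) = -6 (B(O) = -9 + 3 = -6)
V(k) = 4 - 6*k
V(-16)*y(-17, -6) = (4 - 6*(-16))*0 = (4 + 96)*0 = 100*0 = 0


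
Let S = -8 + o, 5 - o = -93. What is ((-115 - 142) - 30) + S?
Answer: -197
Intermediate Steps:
o = 98 (o = 5 - 1*(-93) = 5 + 93 = 98)
S = 90 (S = -8 + 98 = 90)
((-115 - 142) - 30) + S = ((-115 - 142) - 30) + 90 = (-257 - 30) + 90 = -287 + 90 = -197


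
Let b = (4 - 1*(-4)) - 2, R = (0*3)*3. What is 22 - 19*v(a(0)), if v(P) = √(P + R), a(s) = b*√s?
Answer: 22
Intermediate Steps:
R = 0 (R = 0*3 = 0)
b = 6 (b = (4 + 4) - 2 = 8 - 2 = 6)
a(s) = 6*√s
v(P) = √P (v(P) = √(P + 0) = √P)
22 - 19*v(a(0)) = 22 - 19*√(6*√0) = 22 - 19*√(6*0) = 22 - 19*√0 = 22 - 19*0 = 22 + 0 = 22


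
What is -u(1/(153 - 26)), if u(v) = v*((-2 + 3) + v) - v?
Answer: -1/16129 ≈ -6.2000e-5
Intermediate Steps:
u(v) = -v + v*(1 + v) (u(v) = v*(1 + v) - v = -v + v*(1 + v))
-u(1/(153 - 26)) = -(1/(153 - 26))² = -(1/127)² = -1*1/16129 = -1/16129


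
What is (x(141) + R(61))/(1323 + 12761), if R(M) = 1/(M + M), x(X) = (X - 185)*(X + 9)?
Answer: -805199/1718248 ≈ -0.46862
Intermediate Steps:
x(X) = (-185 + X)*(9 + X)
R(M) = 1/(2*M)
(x(141) + R(61))/(1323 + 12761) = ((-1665 + 141² - 176*141) + (½)/61)/(1323 + 12761) = ((-1665 + 19881 - 24816) + (½)*(1/61))/14084 = (-6600 + 1/122)*(1/14084) = -805199/122*1/14084 = -805199/1718248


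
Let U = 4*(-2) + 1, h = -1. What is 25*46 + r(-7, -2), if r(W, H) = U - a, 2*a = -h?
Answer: 2285/2 ≈ 1142.5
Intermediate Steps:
U = -7 (U = -8 + 1 = -7)
a = ½ (a = (-1*(-1))/2 = (½)*1 = ½ ≈ 0.50000)
r(W, H) = -15/2 (r(W, H) = -7 - 1*½ = -7 - ½ = -15/2)
25*46 + r(-7, -2) = 25*46 - 15/2 = 1150 - 15/2 = 2285/2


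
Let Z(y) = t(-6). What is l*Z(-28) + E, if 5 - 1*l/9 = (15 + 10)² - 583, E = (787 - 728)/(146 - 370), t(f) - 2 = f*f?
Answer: -2834555/224 ≈ -12654.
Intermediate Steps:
t(f) = 2 + f² (t(f) = 2 + f*f = 2 + f²)
E = -59/224 (E = 59/(-224) = 59*(-1/224) = -59/224 ≈ -0.26339)
Z(y) = 38 (Z(y) = 2 + (-6)² = 2 + 36 = 38)
l = -333 (l = 45 - 9*((15 + 10)² - 583) = 45 - 9*(25² - 583) = 45 - 9*(625 - 583) = 45 - 9*42 = 45 - 378 = -333)
l*Z(-28) + E = -333*38 - 59/224 = -12654 - 59/224 = -2834555/224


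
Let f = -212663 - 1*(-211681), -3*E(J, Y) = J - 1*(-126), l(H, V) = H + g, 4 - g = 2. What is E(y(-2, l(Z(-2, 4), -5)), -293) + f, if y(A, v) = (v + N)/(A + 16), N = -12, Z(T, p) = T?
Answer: -7166/7 ≈ -1023.7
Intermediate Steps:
g = 2 (g = 4 - 1*2 = 4 - 2 = 2)
l(H, V) = 2 + H (l(H, V) = H + 2 = 2 + H)
y(A, v) = (-12 + v)/(16 + A) (y(A, v) = (v - 12)/(A + 16) = (-12 + v)/(16 + A))
E(J, Y) = -42 - J/3 (E(J, Y) = -(J - 1*(-126))/3 = -(J + 126)/3 = -(126 + J)/3 = -42 - J/3)
f = -982 (f = -212663 + 211681 = -982)
E(y(-2, l(Z(-2, 4), -5)), -293) + f = (-42 - (-12 + (2 - 2))/(3*(16 - 2))) - 982 = (-42 - (-12 + 0)/(3*14)) - 982 = (-42 - (-12)/42) - 982 = (-42 - ⅓*(-6/7)) - 982 = (-42 + 2/7) - 982 = -292/7 - 982 = -7166/7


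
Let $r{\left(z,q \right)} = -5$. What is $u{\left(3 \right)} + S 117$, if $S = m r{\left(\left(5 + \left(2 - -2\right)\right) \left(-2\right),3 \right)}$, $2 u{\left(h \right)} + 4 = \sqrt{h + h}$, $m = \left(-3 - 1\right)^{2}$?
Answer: $-9362 + \frac{\sqrt{6}}{2} \approx -9360.8$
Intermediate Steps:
$m = 16$ ($m = \left(-4\right)^{2} = 16$)
$u{\left(h \right)} = -2 + \frac{\sqrt{2} \sqrt{h}}{2}$ ($u{\left(h \right)} = -2 + \frac{\sqrt{h + h}}{2} = -2 + \frac{\sqrt{2 h}}{2} = -2 + \frac{\sqrt{2} \sqrt{h}}{2}$)
$S = -80$ ($S = 16 \left(-5\right) = -80$)
$u{\left(3 \right)} + S 117 = \left(-2 + \frac{\sqrt{2} \sqrt{3}}{2}\right) - 9360 = \left(-2 + \frac{\sqrt{6}}{2}\right) - 9360 = -9362 + \frac{\sqrt{6}}{2}$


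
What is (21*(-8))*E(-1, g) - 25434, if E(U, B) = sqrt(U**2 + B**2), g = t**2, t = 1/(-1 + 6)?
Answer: -25434 - 168*sqrt(626)/25 ≈ -25602.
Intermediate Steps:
t = 1/5 ≈ 0.20000
g = 1/25 (g = (1/5)**2 = 1/25 ≈ 0.040000)
E(U, B) = sqrt(B**2 + U**2)
(21*(-8))*E(-1, g) - 25434 = (21*(-8))*sqrt((1/25)**2 + (-1)**2) - 25434 = -168*sqrt(1/625 + 1) - 25434 = -168*sqrt(626)/25 - 25434 = -25434 - 168*sqrt(626)/25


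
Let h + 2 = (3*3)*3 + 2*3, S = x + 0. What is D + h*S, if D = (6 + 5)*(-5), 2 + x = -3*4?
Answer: -489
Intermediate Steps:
x = -14 (x = -2 - 3*4 = -2 - 12 = -14)
S = -14 (S = -14 + 0 = -14)
h = 31 (h = -2 + ((3*3)*3 + 2*3) = -2 + (9*3 + 6) = -2 + (27 + 6) = -2 + 33 = 31)
D = -55 (D = 11*(-5) = -55)
D + h*S = -55 + 31*(-14) = -55 - 434 = -489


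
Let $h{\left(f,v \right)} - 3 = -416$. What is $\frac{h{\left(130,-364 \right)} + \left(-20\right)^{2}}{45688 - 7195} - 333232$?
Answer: $- \frac{986699953}{2961} \approx -3.3323 \cdot 10^{5}$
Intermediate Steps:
$h{\left(f,v \right)} = -413$ ($h{\left(f,v \right)} = 3 - 416 = -413$)
$\frac{h{\left(130,-364 \right)} + \left(-20\right)^{2}}{45688 - 7195} - 333232 = \frac{-413 + \left(-20\right)^{2}}{45688 - 7195} - 333232 = \frac{-413 + 400}{38493} - 333232 = \left(-13\right) \frac{1}{38493} - 333232 = - \frac{1}{2961} - 333232 = - \frac{986699953}{2961}$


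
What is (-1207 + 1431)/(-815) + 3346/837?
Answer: 2539502/682155 ≈ 3.7228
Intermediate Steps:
(-1207 + 1431)/(-815) + 3346/837 = 224*(-1/815) + 3346*(1/837) = -224/815 + 3346/837 = 2539502/682155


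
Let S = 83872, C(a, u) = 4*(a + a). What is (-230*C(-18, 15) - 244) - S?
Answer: -50996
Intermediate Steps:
C(a, u) = 8*a (C(a, u) = 4*(2*a) = 8*a)
(-230*C(-18, 15) - 244) - S = (-1840*(-18) - 244) - 1*83872 = (-230*(-144) - 244) - 83872 = (33120 - 244) - 83872 = 32876 - 83872 = -50996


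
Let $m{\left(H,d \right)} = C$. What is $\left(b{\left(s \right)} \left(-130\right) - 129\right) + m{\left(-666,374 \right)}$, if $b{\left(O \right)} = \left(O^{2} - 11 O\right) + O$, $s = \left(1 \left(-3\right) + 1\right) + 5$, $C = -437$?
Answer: $2164$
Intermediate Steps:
$m{\left(H,d \right)} = -437$
$s = 3$ ($s = \left(-3 + 1\right) + 5 = -2 + 5 = 3$)
$b{\left(O \right)} = O^{2} - 10 O$
$\left(b{\left(s \right)} \left(-130\right) - 129\right) + m{\left(-666,374 \right)} = \left(3 \left(-10 + 3\right) \left(-130\right) - 129\right) - 437 = \left(3 \left(-7\right) \left(-130\right) - 129\right) - 437 = \left(\left(-21\right) \left(-130\right) - 129\right) - 437 = \left(2730 - 129\right) - 437 = 2601 - 437 = 2164$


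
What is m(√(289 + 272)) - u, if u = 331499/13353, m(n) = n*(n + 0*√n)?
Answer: 7159534/13353 ≈ 536.17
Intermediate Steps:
m(n) = n² (m(n) = n*(n + 0) = n*n = n²)
u = 331499/13353 (u = 331499*(1/13353) = 331499/13353 ≈ 24.826)
m(√(289 + 272)) - u = (√(289 + 272))² - 1*331499/13353 = (√561)² - 331499/13353 = 561 - 331499/13353 = 7159534/13353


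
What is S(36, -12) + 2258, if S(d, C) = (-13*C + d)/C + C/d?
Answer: 6725/3 ≈ 2241.7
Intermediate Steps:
S(d, C) = C/d + (d - 13*C)/C (S(d, C) = (d - 13*C)/C + C/d = C/d + (d - 13*C)/C)
S(36, -12) + 2258 = (-13 - 12/36 + 36/(-12)) + 2258 = (-13 - 12*1/36 + 36*(-1/12)) + 2258 = (-13 - ⅓ - 3) + 2258 = -49/3 + 2258 = 6725/3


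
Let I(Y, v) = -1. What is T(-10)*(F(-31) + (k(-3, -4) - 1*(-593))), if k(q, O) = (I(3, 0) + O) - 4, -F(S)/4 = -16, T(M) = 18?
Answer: 11664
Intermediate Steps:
F(S) = 64 (F(S) = -4*(-16) = 64)
k(q, O) = -5 + O (k(q, O) = (-1 + O) - 4 = -5 + O)
T(-10)*(F(-31) + (k(-3, -4) - 1*(-593))) = 18*(64 + ((-5 - 4) - 1*(-593))) = 18*(64 + (-9 + 593)) = 18*(64 + 584) = 18*648 = 11664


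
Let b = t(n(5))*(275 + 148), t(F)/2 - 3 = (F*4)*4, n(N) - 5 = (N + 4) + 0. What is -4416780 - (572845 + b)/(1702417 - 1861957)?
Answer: -704652316313/159540 ≈ -4.4168e+6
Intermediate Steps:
n(N) = 9 + N (n(N) = 5 + ((N + 4) + 0) = 5 + ((4 + N) + 0) = 5 + (4 + N) = 9 + N)
t(F) = 6 + 32*F (t(F) = 6 + 2*((F*4)*4) = 6 + 2*((4*F)*4) = 6 + 2*(16*F) = 6 + 32*F)
b = 192042 (b = (6 + 32*(9 + 5))*(275 + 148) = (6 + 32*14)*423 = (6 + 448)*423 = 454*423 = 192042)
-4416780 - (572845 + b)/(1702417 - 1861957) = -4416780 - (572845 + 192042)/(1702417 - 1861957) = -4416780 - 764887/(-159540) = -4416780 - 764887*(-1)/159540 = -4416780 - 1*(-764887/159540) = -4416780 + 764887/159540 = -704652316313/159540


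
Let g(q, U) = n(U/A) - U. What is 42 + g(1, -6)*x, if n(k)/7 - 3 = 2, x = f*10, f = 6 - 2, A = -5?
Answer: 1682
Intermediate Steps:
f = 4
x = 40 (x = 4*10 = 40)
n(k) = 35 (n(k) = 21 + 7*2 = 21 + 14 = 35)
g(q, U) = 35 - U
42 + g(1, -6)*x = 42 + (35 - 1*(-6))*40 = 42 + (35 + 6)*40 = 42 + 41*40 = 42 + 1640 = 1682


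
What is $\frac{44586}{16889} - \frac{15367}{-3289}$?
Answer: $\frac{36925147}{5049811} \approx 7.3122$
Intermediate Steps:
$\frac{44586}{16889} - \frac{15367}{-3289} = 44586 \cdot \frac{1}{16889} - - \frac{1397}{299} = \frac{44586}{16889} + \frac{1397}{299} = \frac{36925147}{5049811}$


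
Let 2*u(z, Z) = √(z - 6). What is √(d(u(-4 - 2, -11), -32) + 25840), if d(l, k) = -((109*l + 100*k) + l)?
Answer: √(29040 - 110*I*√3) ≈ 170.41 - 0.559*I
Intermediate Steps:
u(z, Z) = √(-6 + z)/2 (u(z, Z) = √(z - 6)/2 = √(-6 + z)/2)
d(l, k) = -110*l - 100*k (d(l, k) = -((100*k + 109*l) + l) = -(100*k + 110*l) = -110*l - 100*k)
√(d(u(-4 - 2, -11), -32) + 25840) = √((-55*√(-6 + (-4 - 2)) - 100*(-32)) + 25840) = √((-55*√(-6 - 6) + 3200) + 25840) = √((-55*√(-12) + 3200) + 25840) = √((-55*2*I*√3 + 3200) + 25840) = √((-110*I*√3 + 3200) + 25840) = √((3200 - 110*I*√3) + 25840) = √(29040 - 110*I*√3)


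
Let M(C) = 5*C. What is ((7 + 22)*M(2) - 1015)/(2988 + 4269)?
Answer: -725/7257 ≈ -0.099904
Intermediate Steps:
((7 + 22)*M(2) - 1015)/(2988 + 4269) = ((7 + 22)*(5*2) - 1015)/(2988 + 4269) = (29*10 - 1015)/7257 = (290 - 1015)*(1/7257) = -725*1/7257 = -725/7257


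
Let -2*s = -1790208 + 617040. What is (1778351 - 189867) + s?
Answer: 2175068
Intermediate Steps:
s = 586584 (s = -(-1790208 + 617040)/2 = -½*(-1173168) = 586584)
(1778351 - 189867) + s = (1778351 - 189867) + 586584 = 1588484 + 586584 = 2175068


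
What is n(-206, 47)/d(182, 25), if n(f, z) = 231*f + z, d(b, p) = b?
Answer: -47539/182 ≈ -261.20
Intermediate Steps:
n(f, z) = z + 231*f
n(-206, 47)/d(182, 25) = (47 + 231*(-206))/182 = (47 - 47586)*(1/182) = -47539*1/182 = -47539/182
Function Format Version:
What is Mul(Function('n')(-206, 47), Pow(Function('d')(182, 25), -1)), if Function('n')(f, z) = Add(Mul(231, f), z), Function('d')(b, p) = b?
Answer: Rational(-47539, 182) ≈ -261.20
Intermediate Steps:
Function('n')(f, z) = Add(z, Mul(231, f))
Mul(Function('n')(-206, 47), Pow(Function('d')(182, 25), -1)) = Mul(Add(47, Mul(231, -206)), Pow(182, -1)) = Mul(Add(47, -47586), Rational(1, 182)) = Mul(-47539, Rational(1, 182)) = Rational(-47539, 182)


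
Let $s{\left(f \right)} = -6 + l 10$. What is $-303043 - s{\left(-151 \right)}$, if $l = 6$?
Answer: $-303097$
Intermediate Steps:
$s{\left(f \right)} = 54$ ($s{\left(f \right)} = -6 + 6 \cdot 10 = -6 + 60 = 54$)
$-303043 - s{\left(-151 \right)} = -303043 - 54 = -303097$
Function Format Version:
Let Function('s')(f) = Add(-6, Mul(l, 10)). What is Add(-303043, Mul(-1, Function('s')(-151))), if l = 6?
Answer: -303097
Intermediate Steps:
Function('s')(f) = 54 (Function('s')(f) = Add(-6, Mul(6, 10)) = Add(-6, 60) = 54)
Add(-303043, Mul(-1, Function('s')(-151))) = Add(-303043, Mul(-1, 54)) = Add(-303043, -54) = -303097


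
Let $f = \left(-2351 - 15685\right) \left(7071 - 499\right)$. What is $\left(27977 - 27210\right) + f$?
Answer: $-118531825$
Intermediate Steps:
$f = -118532592$ ($f = \left(-18036\right) 6572 = -118532592$)
$\left(27977 - 27210\right) + f = \left(27977 - 27210\right) - 118532592 = 767 - 118532592 = -118531825$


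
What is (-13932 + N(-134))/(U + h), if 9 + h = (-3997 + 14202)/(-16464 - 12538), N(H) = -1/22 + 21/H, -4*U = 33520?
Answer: 297793493066/179317983471 ≈ 1.6607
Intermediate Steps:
U = -8380 (U = -1/4*33520 = -8380)
N(H) = -1/22 + 21/H (N(H) = -1*1/22 + 21/H = -1/22 + 21/H)
h = -271223/29002 (h = -9 + (-3997 + 14202)/(-16464 - 12538) = -9 + 10205/(-29002) = -9 + 10205*(-1/29002) = -9 - 10205/29002 = -271223/29002 ≈ -9.3519)
(-13932 + N(-134))/(U + h) = (-13932 + (1/22)*(462 - 1*(-134))/(-134))/(-8380 - 271223/29002) = (-13932 + (1/22)*(-1/134)*(462 + 134))/(-243307983/29002) = (-13932 + (1/22)*(-1/134)*596)*(-29002/243307983) = (-13932 - 149/737)*(-29002/243307983) = -10268033/737*(-29002/243307983) = 297793493066/179317983471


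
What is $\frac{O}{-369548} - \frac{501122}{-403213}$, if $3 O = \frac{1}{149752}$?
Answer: $\frac{83197104441951923}{66942090096853344} \approx 1.2428$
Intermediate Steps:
$O = \frac{1}{449256}$ ($O = \frac{1}{3 \cdot 149752} = \frac{1}{3} \cdot \frac{1}{149752} = \frac{1}{449256} \approx 2.2259 \cdot 10^{-6}$)
$\frac{O}{-369548} - \frac{501122}{-403213} = \frac{1}{449256 \left(-369548\right)} - \frac{501122}{-403213} = \frac{1}{449256} \left(- \frac{1}{369548}\right) - - \frac{501122}{403213} = - \frac{1}{166021656288} + \frac{501122}{403213} = \frac{83197104441951923}{66942090096853344}$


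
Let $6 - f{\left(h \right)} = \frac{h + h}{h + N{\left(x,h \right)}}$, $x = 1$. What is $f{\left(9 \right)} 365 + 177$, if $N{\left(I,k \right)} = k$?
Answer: $2002$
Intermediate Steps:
$f{\left(h \right)} = 5$ ($f{\left(h \right)} = 6 - \frac{h + h}{h + h} = 6 - \frac{2 h}{2 h} = 6 - 2 h \frac{1}{2 h} = 6 - 1 = 5$)
$f{\left(9 \right)} 365 + 177 = 5 \cdot 365 + 177 = 1825 + 177 = 2002$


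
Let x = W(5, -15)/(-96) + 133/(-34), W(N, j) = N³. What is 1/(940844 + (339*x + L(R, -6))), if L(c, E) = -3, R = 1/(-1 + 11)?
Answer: 544/510855987 ≈ 1.0649e-6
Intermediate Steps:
R = ⅒ (R = 1/10 = ⅒ ≈ 0.10000)
x = -8509/1632 (x = 5³/(-96) + 133/(-34) = 125*(-1/96) + 133*(-1/34) = -125/96 - 133/34 = -8509/1632 ≈ -5.2138)
1/(940844 + (339*x + L(R, -6))) = 1/(940844 + (339*(-8509/1632) - 3)) = 1/(940844 + (-961517/544 - 3)) = 1/(940844 - 963149/544) = 1/(510855987/544) = 544/510855987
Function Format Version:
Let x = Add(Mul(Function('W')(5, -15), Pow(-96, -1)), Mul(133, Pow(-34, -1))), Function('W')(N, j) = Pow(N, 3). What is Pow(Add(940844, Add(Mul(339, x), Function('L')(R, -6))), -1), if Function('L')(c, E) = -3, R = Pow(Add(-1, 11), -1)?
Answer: Rational(544, 510855987) ≈ 1.0649e-6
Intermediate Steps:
R = Rational(1, 10) (R = Pow(10, -1) = Rational(1, 10) ≈ 0.10000)
x = Rational(-8509, 1632) (x = Add(Mul(Pow(5, 3), Pow(-96, -1)), Mul(133, Pow(-34, -1))) = Add(Mul(125, Rational(-1, 96)), Mul(133, Rational(-1, 34))) = Add(Rational(-125, 96), Rational(-133, 34)) = Rational(-8509, 1632) ≈ -5.2138)
Pow(Add(940844, Add(Mul(339, x), Function('L')(R, -6))), -1) = Pow(Add(940844, Add(Mul(339, Rational(-8509, 1632)), -3)), -1) = Pow(Add(940844, Add(Rational(-961517, 544), -3)), -1) = Pow(Add(940844, Rational(-963149, 544)), -1) = Pow(Rational(510855987, 544), -1) = Rational(544, 510855987)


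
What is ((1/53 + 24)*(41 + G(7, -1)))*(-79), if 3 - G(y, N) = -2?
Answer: -4626082/53 ≈ -87285.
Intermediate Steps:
G(y, N) = 5 (G(y, N) = 3 - 1*(-2) = 3 + 2 = 5)
((1/53 + 24)*(41 + G(7, -1)))*(-79) = ((1/53 + 24)*(41 + 5))*(-79) = ((1/53 + 24)*46)*(-79) = ((1273/53)*46)*(-79) = (58558/53)*(-79) = -4626082/53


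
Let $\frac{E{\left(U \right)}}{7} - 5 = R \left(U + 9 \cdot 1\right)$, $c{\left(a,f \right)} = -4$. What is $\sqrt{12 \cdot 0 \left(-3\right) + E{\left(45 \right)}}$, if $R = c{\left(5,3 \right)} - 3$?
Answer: $i \sqrt{2611} \approx 51.098 i$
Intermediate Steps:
$R = -7$ ($R = -4 - 3 = -7$)
$E{\left(U \right)} = -406 - 49 U$ ($E{\left(U \right)} = 35 + 7 \left(- 7 \left(U + 9 \cdot 1\right)\right) = 35 + 7 \left(- 7 \left(U + 9\right)\right) = 35 + 7 \left(- 7 \left(9 + U\right)\right) = 35 + 7 \left(-63 - 7 U\right) = 35 - \left(441 + 49 U\right) = -406 - 49 U$)
$\sqrt{12 \cdot 0 \left(-3\right) + E{\left(45 \right)}} = \sqrt{12 \cdot 0 \left(-3\right) - 2611} = \sqrt{0 \left(-3\right) - 2611} = \sqrt{0 - 2611} = \sqrt{-2611} = i \sqrt{2611}$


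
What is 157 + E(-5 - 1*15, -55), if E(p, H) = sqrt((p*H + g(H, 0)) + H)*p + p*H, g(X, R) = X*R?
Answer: 1257 - 20*sqrt(1045) ≈ 610.47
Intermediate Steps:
g(X, R) = R*X
E(p, H) = H*p + p*sqrt(H + H*p) (E(p, H) = sqrt((p*H + 0*H) + H)*p + p*H = sqrt((H*p + 0) + H)*p + H*p = sqrt(H*p + H)*p + H*p = sqrt(H + H*p)*p + H*p = p*sqrt(H + H*p) + H*p = H*p + p*sqrt(H + H*p))
157 + E(-5 - 1*15, -55) = 157 + (-5 - 1*15)*(-55 + sqrt(-55*(1 + (-5 - 1*15)))) = 157 + (-5 - 15)*(-55 + sqrt(-55*(1 + (-5 - 15)))) = 157 - 20*(-55 + sqrt(-55*(1 - 20))) = 157 - 20*(-55 + sqrt(-55*(-19))) = 157 - 20*(-55 + sqrt(1045)) = 157 + (1100 - 20*sqrt(1045)) = 1257 - 20*sqrt(1045)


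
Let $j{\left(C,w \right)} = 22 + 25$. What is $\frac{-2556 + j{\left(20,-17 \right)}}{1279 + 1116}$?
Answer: $- \frac{2509}{2395} \approx -1.0476$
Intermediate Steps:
$j{\left(C,w \right)} = 47$
$\frac{-2556 + j{\left(20,-17 \right)}}{1279 + 1116} = \frac{-2556 + 47}{1279 + 1116} = - \frac{2509}{2395}$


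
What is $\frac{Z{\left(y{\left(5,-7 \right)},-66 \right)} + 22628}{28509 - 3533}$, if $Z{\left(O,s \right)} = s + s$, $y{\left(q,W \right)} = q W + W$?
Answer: $\frac{1406}{1561} \approx 0.9007$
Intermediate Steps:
$y{\left(q,W \right)} = W + W q$ ($y{\left(q,W \right)} = W q + W = W + W q$)
$Z{\left(O,s \right)} = 2 s$
$\frac{Z{\left(y{\left(5,-7 \right)},-66 \right)} + 22628}{28509 - 3533} = \frac{2 \left(-66\right) + 22628}{28509 - 3533} = \frac{-132 + 22628}{24976} = 22496 \cdot \frac{1}{24976} = \frac{1406}{1561}$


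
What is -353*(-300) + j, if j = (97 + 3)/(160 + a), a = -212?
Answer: 1376675/13 ≈ 1.0590e+5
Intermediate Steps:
j = -25/13 (j = (97 + 3)/(160 - 212) = 100/(-52) = 100*(-1/52) = -25/13 ≈ -1.9231)
-353*(-300) + j = -353*(-300) - 25/13 = 105900 - 25/13 = 1376675/13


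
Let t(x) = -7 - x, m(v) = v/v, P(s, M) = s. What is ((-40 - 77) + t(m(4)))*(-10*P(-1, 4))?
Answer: -1250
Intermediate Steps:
m(v) = 1
((-40 - 77) + t(m(4)))*(-10*P(-1, 4)) = ((-40 - 77) + (-7 - 1*1))*(-10*(-1)) = (-117 + (-7 - 1))*10 = (-117 - 8)*10 = -125*10 = -1250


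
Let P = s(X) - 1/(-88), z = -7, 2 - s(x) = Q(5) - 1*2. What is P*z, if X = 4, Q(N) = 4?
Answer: -7/88 ≈ -0.079545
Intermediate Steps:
s(x) = 0 (s(x) = 2 - (4 - 1*2) = 2 - (4 - 2) = 2 - 1*2 = 2 - 2 = 0)
P = 1/88 (P = 0 - 1/(-88) = 0 - 1*(-1/88) = 0 + 1/88 = 1/88 ≈ 0.011364)
P*z = (1/88)*(-7) = -7/88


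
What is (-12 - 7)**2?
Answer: 361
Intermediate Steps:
(-12 - 7)**2 = (-19)**2 = 361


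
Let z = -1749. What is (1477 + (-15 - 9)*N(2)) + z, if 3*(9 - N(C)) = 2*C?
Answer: -456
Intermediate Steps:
N(C) = 9 - 2*C/3
(1477 + (-15 - 9)*N(2)) + z = (1477 + (-15 - 9)*(9 - ⅔*2)) - 1749 = (1477 - 24*(9 - 4/3)) - 1749 = (1477 - 24*23/3) - 1749 = (1477 - 184) - 1749 = 1293 - 1749 = -456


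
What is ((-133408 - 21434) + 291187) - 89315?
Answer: 47030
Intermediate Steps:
((-133408 - 21434) + 291187) - 89315 = (-154842 + 291187) - 89315 = 136345 - 89315 = 47030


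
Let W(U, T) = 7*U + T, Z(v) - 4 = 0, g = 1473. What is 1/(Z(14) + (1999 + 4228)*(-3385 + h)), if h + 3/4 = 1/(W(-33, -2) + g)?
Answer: -1240/26142989723 ≈ -4.7431e-8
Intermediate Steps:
Z(v) = 4 (Z(v) = 4 + 0 = 4)
W(U, T) = T + 7*U
h = -929/1240 (h = -3/4 + 1/((-2 + 7*(-33)) + 1473) = -3/4 + 1/((-2 - 231) + 1473) = -3/4 + 1/(-233 + 1473) = -3/4 + 1/1240 = -929/1240 ≈ -0.74919)
1/(Z(14) + (1999 + 4228)*(-3385 + h)) = 1/(4 + (1999 + 4228)*(-3385 - 929/1240)) = 1/(4 + 6227*(-4198329/1240)) = 1/(4 - 26142994683/1240) = 1/(-26142989723/1240) = -1240/26142989723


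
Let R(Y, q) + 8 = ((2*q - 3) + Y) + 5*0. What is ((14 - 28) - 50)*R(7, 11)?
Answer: -1152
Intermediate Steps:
R(Y, q) = -11 + Y + 2*q (R(Y, q) = -8 + (((2*q - 3) + Y) + 5*0) = -8 + (((-3 + 2*q) + Y) + 0) = -8 + ((-3 + Y + 2*q) + 0) = -8 + (-3 + Y + 2*q) = -11 + Y + 2*q)
((14 - 28) - 50)*R(7, 11) = ((14 - 28) - 50)*(-11 + 7 + 2*11) = (-14 - 50)*(-11 + 7 + 22) = -64*18 = -1152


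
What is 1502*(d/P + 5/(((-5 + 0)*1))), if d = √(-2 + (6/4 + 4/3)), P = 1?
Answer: -1502 + 751*√30/3 ≈ -130.87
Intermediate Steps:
d = √30/6 (d = √(-2 + (6*(¼) + 4*(⅓))) = √(-2 + (3/2 + 4/3)) = √(-2 + 17/6) = √(⅚) = √30/6 ≈ 0.91287)
1502*(d/P + 5/(((-5 + 0)*1))) = 1502*((√30/6)/1 + 5/(((-5 + 0)*1))) = 1502*((√30/6)*1 + 5/((-5*1))) = 1502*(√30/6 + 5/(-5)) = 1502*(√30/6 + 5*(-⅕)) = 1502*(√30/6 - 1) = 1502*(-1 + √30/6) = -1502 + 751*√30/3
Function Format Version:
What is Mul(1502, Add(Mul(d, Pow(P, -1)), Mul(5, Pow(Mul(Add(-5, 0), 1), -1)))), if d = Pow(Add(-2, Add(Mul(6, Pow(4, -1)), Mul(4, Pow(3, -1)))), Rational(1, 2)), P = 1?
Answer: Add(-1502, Mul(Rational(751, 3), Pow(30, Rational(1, 2)))) ≈ -130.87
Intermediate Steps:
d = Mul(Rational(1, 6), Pow(30, Rational(1, 2))) (d = Pow(Add(-2, Add(Mul(6, Rational(1, 4)), Mul(4, Rational(1, 3)))), Rational(1, 2)) = Pow(Add(-2, Add(Rational(3, 2), Rational(4, 3))), Rational(1, 2)) = Pow(Add(-2, Rational(17, 6)), Rational(1, 2)) = Pow(Rational(5, 6), Rational(1, 2)) = Mul(Rational(1, 6), Pow(30, Rational(1, 2))) ≈ 0.91287)
Mul(1502, Add(Mul(d, Pow(P, -1)), Mul(5, Pow(Mul(Add(-5, 0), 1), -1)))) = Mul(1502, Add(Mul(Mul(Rational(1, 6), Pow(30, Rational(1, 2))), Pow(1, -1)), Mul(5, Pow(Mul(Add(-5, 0), 1), -1)))) = Mul(1502, Add(Mul(Mul(Rational(1, 6), Pow(30, Rational(1, 2))), 1), Mul(5, Pow(Mul(-5, 1), -1)))) = Mul(1502, Add(Mul(Rational(1, 6), Pow(30, Rational(1, 2))), Mul(5, Pow(-5, -1)))) = Mul(1502, Add(Mul(Rational(1, 6), Pow(30, Rational(1, 2))), Mul(5, Rational(-1, 5)))) = Mul(1502, Add(Mul(Rational(1, 6), Pow(30, Rational(1, 2))), -1)) = Mul(1502, Add(-1, Mul(Rational(1, 6), Pow(30, Rational(1, 2))))) = Add(-1502, Mul(Rational(751, 3), Pow(30, Rational(1, 2))))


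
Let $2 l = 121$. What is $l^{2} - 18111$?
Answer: $- \frac{57803}{4} \approx -14451.0$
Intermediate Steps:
$l = \frac{121}{2}$ ($l = \frac{1}{2} \cdot 121 = \frac{121}{2} \approx 60.5$)
$l^{2} - 18111 = \left(\frac{121}{2}\right)^{2} - 18111 = \frac{14641}{4} - 18111 = - \frac{57803}{4}$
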